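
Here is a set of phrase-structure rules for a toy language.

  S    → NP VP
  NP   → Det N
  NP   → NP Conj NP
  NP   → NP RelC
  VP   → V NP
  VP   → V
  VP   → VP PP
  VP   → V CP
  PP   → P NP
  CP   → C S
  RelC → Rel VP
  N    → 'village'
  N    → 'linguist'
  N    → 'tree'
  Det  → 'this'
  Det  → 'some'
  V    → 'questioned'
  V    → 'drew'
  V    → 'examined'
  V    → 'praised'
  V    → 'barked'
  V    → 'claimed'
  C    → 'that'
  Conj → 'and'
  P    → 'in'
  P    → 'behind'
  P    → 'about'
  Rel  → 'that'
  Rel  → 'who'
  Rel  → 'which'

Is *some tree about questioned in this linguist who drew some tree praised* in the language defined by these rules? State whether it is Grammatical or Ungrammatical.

A P word can never sit immediately before a V word in any string this grammar generates, so the substring 'about questioned' rules out a derivation.

Ungrammatical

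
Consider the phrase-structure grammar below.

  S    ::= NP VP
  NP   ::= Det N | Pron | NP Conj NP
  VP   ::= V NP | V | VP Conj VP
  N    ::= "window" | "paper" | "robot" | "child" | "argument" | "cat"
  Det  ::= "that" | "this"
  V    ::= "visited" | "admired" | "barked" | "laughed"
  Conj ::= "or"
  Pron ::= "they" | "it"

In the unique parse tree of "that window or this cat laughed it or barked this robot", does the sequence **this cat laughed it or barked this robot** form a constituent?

No

[S [NP [NP [Det that] [N window]] [Conj or] [NP [Det this] [N cat]]] [VP [VP [V laughed] [NP [Pron it]]] [Conj or] [VP [V barked] [NP [Det this] [N robot]]]]]
The smallest constituent containing 'this cat laughed it or barked this robot' is the S spanning 'that window or this cat laughed it or barked this robot'; no single node in the tree dominates exactly the given words.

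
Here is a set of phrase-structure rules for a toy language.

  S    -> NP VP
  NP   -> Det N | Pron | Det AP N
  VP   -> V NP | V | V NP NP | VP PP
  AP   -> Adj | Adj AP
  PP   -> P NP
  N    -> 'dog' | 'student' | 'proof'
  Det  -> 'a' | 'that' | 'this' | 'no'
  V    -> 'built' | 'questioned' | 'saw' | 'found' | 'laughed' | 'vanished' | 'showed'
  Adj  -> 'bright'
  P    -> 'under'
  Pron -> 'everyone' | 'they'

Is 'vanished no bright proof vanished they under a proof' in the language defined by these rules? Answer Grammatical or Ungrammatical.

For S → NP VP, no prefix of the string parses as an NP.

Ungrammatical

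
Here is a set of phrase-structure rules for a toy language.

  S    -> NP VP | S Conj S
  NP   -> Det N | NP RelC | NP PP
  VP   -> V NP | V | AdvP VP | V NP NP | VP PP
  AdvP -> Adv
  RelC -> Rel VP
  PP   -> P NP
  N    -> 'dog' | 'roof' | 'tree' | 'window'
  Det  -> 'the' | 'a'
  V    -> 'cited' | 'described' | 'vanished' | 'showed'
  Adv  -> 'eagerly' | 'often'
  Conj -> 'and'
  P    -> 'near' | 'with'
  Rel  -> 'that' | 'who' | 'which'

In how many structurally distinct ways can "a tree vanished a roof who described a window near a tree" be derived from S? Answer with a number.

Two of the 6 distinct bracketings:
[S [NP [Det a] [N tree]] [VP [V vanished] [NP [NP [Det a] [N roof]] [RelC [Rel who] [VP [V described] [NP [NP [Det a] [N window]] [PP [P near] [NP [Det a] [N tree]]]]]]]]]
[S [NP [Det a] [N tree]] [VP [V vanished] [NP [NP [Det a] [N roof]] [RelC [Rel who] [VP [VP [V described] [NP [Det a] [N window]]] [PP [P near] [NP [Det a] [N tree]]]]]]]]
The difference turns on whether NP → NP PP is used at the relevant span, versus an alternative expansion of NP.

6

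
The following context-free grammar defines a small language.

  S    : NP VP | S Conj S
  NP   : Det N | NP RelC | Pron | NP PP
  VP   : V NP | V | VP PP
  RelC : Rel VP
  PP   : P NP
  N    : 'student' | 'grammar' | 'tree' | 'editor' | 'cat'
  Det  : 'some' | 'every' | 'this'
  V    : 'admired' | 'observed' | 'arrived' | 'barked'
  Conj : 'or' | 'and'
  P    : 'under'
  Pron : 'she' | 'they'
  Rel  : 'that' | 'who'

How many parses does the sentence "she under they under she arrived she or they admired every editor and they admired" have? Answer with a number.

Two of the 4 distinct bracketings:
[S [S [NP [NP [Pron she]] [PP [P under] [NP [NP [Pron they]] [PP [P under] [NP [Pron she]]]]]] [VP [V arrived] [NP [Pron she]]]] [Conj or] [S [S [NP [Pron they]] [VP [V admired] [NP [Det every] [N editor]]]] [Conj and] [S [NP [Pron they]] [VP [V admired]]]]]
[S [S [NP [NP [NP [Pron she]] [PP [P under] [NP [Pron they]]]] [PP [P under] [NP [Pron she]]]] [VP [V arrived] [NP [Pron she]]]] [Conj or] [S [S [NP [Pron they]] [VP [V admired] [NP [Det every] [N editor]]]] [Conj and] [S [NP [Pron they]] [VP [V admired]]]]]
The trees differ in how a recursive rule is bracketed over the same span.

4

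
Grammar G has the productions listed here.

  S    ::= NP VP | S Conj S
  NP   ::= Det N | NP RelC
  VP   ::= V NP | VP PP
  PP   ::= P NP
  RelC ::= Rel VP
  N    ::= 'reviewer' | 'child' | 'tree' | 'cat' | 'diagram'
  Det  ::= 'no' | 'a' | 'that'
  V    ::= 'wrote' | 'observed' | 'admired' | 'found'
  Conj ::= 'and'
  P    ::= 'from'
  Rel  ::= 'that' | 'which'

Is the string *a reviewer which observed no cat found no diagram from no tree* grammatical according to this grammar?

[S [NP [NP [Det a] [N reviewer]] [RelC [Rel which] [VP [V observed] [NP [Det no] [N cat]]]]] [VP [VP [V found] [NP [Det no] [N diagram]]] [PP [P from] [NP [Det no] [N tree]]]]]
Each bracket corresponds to one application of a listed rule, so the string is derivable from S.

Grammatical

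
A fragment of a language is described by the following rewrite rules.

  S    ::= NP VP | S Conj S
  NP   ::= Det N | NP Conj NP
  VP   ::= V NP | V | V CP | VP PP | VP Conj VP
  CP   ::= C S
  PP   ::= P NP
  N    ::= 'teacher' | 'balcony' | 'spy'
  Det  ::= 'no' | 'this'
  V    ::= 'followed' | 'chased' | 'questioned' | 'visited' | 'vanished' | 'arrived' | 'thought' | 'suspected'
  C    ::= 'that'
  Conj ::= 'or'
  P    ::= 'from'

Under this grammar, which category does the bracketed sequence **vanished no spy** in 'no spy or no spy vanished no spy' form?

VP

[S [NP [NP [Det no] [N spy]] [Conj or] [NP [Det no] [N spy]]] [VP [V vanished] [NP [Det no] [N spy]]]]
The span 'vanished no spy' is the VP node built by VP → V NP.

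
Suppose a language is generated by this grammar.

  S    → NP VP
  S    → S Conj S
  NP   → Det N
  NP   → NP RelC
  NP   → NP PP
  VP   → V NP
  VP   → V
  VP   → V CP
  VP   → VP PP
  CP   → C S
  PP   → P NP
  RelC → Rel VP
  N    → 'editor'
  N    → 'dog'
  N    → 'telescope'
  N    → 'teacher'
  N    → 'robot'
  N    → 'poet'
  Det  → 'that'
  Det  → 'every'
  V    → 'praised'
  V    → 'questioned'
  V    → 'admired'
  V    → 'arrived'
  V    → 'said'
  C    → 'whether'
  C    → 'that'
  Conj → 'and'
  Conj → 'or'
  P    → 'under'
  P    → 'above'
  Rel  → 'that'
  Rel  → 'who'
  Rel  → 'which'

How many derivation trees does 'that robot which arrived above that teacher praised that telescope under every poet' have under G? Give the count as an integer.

Two of the 4 distinct bracketings:
[S [NP [NP [Det that] [N robot]] [RelC [Rel which] [VP [VP [V arrived]] [PP [P above] [NP [Det that] [N teacher]]]]]] [VP [V praised] [NP [NP [Det that] [N telescope]] [PP [P under] [NP [Det every] [N poet]]]]]]
[S [NP [NP [Det that] [N robot]] [RelC [Rel which] [VP [VP [V arrived]] [PP [P above] [NP [Det that] [N teacher]]]]]] [VP [VP [V praised] [NP [Det that] [N telescope]]] [PP [P under] [NP [Det every] [N poet]]]]]
The difference turns on whether NP → NP PP is used at the relevant span, versus an alternative expansion of NP.

4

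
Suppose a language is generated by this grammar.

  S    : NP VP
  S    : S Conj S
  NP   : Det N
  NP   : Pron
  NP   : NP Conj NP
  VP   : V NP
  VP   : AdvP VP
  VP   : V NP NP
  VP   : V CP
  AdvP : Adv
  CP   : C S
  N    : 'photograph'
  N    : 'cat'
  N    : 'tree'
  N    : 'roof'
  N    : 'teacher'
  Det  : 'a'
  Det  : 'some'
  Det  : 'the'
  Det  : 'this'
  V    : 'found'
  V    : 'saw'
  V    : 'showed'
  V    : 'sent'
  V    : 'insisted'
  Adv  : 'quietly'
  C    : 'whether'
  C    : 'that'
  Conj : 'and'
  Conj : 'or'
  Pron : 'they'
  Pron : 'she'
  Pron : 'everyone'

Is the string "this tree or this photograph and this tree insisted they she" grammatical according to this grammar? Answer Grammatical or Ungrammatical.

S
  NP
    NP
      Det: this
      N: tree
    Conj: or
    NP
      NP
        Det: this
        N: photograph
      Conj: and
      NP
        Det: this
        N: tree
  VP
    V: insisted
    NP
      Pron: they
    NP
      Pron: she
Each bracket corresponds to one application of a listed rule, so the string is derivable from S.

Grammatical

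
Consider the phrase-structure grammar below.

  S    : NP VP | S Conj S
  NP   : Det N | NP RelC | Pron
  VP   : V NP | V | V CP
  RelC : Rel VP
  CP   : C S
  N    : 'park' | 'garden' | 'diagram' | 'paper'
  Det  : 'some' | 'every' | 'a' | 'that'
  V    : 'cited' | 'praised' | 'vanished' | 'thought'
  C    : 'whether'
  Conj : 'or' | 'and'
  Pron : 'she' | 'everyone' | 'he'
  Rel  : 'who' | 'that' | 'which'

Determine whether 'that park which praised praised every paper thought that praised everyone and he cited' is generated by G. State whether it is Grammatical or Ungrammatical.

Ungrammatical

For S → NP VP, every NP-prefix leaves a non-VP remainder: after 'that park' the remainder is not a VP; after 'that park which praised' the remainder is not a VP. The alternative S rule S → S Conj S likewise has no satisfying split.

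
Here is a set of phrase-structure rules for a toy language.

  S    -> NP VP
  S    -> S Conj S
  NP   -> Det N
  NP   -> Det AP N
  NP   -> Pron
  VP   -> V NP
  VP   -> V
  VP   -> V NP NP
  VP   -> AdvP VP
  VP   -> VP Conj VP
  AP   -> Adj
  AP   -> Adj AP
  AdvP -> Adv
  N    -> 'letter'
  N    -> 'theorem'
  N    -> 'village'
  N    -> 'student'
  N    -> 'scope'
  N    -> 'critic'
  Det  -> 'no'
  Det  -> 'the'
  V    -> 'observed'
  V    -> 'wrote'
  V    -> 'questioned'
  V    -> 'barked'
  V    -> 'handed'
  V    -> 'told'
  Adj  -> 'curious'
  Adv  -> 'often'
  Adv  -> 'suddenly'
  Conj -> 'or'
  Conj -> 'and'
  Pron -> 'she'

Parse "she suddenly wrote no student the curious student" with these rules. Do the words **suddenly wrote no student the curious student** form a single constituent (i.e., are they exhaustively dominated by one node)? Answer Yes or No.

[S [NP [Pron she]] [VP [AdvP [Adv suddenly]] [VP [V wrote] [NP [Det no] [N student]] [NP [Det the] [AP [Adj curious]] [N student]]]]]
The words 'suddenly wrote no student the curious student' are exhaustively dominated by a single VP node (built by VP → AdvP VP), so they form a constituent.

Yes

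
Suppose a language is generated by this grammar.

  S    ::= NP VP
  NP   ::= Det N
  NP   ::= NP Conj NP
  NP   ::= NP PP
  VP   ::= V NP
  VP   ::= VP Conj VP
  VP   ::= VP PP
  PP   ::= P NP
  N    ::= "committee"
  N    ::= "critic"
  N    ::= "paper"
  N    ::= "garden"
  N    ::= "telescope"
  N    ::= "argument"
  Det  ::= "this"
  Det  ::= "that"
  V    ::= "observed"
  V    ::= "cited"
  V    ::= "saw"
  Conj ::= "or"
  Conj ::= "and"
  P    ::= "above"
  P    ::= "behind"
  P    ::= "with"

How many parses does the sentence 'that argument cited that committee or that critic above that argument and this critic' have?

6

Two of the 6 distinct bracketings:
[S [NP [Det that] [N argument]] [VP [V cited] [NP [NP [Det that] [N committee]] [Conj or] [NP [NP [NP [Det that] [N critic]] [PP [P above] [NP [Det that] [N argument]]]] [Conj and] [NP [Det this] [N critic]]]]]]
[S [NP [Det that] [N argument]] [VP [V cited] [NP [NP [Det that] [N committee]] [Conj or] [NP [NP [Det that] [N critic]] [PP [P above] [NP [NP [Det that] [N argument]] [Conj and] [NP [Det this] [N critic]]]]]]]]
The trees differ in how a recursive rule is bracketed over the same span.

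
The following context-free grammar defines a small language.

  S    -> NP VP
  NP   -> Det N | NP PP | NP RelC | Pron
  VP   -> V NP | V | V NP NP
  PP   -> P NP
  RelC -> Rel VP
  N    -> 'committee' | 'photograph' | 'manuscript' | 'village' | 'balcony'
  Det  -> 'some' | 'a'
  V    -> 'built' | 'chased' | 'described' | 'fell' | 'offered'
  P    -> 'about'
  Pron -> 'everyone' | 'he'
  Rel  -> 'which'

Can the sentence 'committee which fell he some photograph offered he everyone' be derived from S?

For S → NP VP, no prefix of the string parses as an NP.

Ungrammatical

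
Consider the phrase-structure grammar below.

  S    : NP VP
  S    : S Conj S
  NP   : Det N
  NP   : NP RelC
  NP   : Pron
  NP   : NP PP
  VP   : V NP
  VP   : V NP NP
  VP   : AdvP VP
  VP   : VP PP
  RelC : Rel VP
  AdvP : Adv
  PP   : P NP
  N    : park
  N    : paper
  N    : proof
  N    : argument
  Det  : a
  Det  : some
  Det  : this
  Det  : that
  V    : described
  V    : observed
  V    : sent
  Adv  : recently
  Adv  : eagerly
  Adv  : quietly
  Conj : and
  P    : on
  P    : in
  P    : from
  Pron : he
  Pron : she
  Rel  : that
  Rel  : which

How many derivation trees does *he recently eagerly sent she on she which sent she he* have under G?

7

Two of the 7 distinct bracketings:
[S [NP [Pron he]] [VP [AdvP [Adv recently]] [VP [AdvP [Adv eagerly]] [VP [V sent] [NP [NP [NP [Pron she]] [PP [P on] [NP [Pron she]]]] [RelC [Rel which] [VP [V sent] [NP [Pron she]] [NP [Pron he]]]]]]]]]
[S [NP [Pron he]] [VP [AdvP [Adv recently]] [VP [AdvP [Adv eagerly]] [VP [V sent] [NP [NP [Pron she]] [PP [P on] [NP [NP [Pron she]] [RelC [Rel which] [VP [V sent] [NP [Pron she]] [NP [Pron he]]]]]]]]]]]
The trees differ in how a recursive rule is bracketed over the same span.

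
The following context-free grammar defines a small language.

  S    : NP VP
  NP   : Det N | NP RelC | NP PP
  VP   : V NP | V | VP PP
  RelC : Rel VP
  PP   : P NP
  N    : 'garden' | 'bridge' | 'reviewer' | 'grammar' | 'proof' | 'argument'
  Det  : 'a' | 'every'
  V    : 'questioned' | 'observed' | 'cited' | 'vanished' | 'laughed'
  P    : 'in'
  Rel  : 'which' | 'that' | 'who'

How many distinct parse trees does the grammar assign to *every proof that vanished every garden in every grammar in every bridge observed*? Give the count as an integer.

9

Two of the 9 distinct bracketings:
[S [NP [NP [Det every] [N proof]] [RelC [Rel that] [VP [V vanished] [NP [NP [Det every] [N garden]] [PP [P in] [NP [NP [Det every] [N grammar]] [PP [P in] [NP [Det every] [N bridge]]]]]]]]] [VP [V observed]]]
[S [NP [NP [Det every] [N proof]] [RelC [Rel that] [VP [V vanished] [NP [NP [NP [Det every] [N garden]] [PP [P in] [NP [Det every] [N grammar]]]] [PP [P in] [NP [Det every] [N bridge]]]]]]] [VP [V observed]]]
The trees differ in how a recursive rule is bracketed over the same span.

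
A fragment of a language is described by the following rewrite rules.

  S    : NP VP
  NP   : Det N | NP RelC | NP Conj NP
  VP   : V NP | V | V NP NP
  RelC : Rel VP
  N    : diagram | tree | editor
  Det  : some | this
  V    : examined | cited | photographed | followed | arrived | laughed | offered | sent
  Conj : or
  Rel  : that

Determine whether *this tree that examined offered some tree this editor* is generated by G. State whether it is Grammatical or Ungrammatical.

Grammatical

S
  NP
    NP
      Det: this
      N: tree
    RelC
      Rel: that
      VP
        V: examined
  VP
    V: offered
    NP
      Det: some
      N: tree
    NP
      Det: this
      N: editor
Every word is introduced by a lexical rule and the phrasal rules combine the resulting categories into a single S.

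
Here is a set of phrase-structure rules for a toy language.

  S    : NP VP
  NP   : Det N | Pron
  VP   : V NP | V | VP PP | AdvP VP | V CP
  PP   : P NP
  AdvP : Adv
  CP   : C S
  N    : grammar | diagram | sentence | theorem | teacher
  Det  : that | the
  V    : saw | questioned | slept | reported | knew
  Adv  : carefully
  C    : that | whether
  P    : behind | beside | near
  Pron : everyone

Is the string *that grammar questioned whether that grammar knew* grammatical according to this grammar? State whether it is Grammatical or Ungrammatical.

S
  NP
    Det: that
    N: grammar
  VP
    V: questioned
    CP
      C: whether
      S
        NP
          Det: that
          N: grammar
        VP
          V: knew
Each bracket corresponds to one application of a listed rule, so the string is derivable from S.

Grammatical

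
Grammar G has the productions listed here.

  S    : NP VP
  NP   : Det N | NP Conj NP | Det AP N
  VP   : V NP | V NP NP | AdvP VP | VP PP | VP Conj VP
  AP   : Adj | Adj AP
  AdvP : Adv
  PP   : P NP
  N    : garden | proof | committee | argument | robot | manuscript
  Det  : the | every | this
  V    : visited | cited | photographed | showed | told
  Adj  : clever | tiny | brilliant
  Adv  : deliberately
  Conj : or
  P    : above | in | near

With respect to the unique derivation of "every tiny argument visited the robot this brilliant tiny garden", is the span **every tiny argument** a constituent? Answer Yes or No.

[S [NP [Det every] [AP [Adj tiny]] [N argument]] [VP [V visited] [NP [Det the] [N robot]] [NP [Det this] [AP [Adj brilliant] [AP [Adj tiny]]] [N garden]]]]
The words 'every tiny argument' are exhaustively dominated by a single NP node (built by NP → Det AP N), so they form a constituent.

Yes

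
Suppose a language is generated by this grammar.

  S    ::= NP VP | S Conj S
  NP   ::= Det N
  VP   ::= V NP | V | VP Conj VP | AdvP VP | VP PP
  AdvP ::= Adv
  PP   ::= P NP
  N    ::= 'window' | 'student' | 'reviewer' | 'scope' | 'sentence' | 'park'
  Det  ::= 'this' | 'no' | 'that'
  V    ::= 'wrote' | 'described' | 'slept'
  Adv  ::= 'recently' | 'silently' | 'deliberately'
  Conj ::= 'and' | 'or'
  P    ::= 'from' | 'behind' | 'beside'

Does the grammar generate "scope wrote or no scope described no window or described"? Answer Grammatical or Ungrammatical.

Ungrammatical

For S → NP VP, no prefix of the string parses as an NP. The alternative S rule S → S Conj S likewise has no satisfying split.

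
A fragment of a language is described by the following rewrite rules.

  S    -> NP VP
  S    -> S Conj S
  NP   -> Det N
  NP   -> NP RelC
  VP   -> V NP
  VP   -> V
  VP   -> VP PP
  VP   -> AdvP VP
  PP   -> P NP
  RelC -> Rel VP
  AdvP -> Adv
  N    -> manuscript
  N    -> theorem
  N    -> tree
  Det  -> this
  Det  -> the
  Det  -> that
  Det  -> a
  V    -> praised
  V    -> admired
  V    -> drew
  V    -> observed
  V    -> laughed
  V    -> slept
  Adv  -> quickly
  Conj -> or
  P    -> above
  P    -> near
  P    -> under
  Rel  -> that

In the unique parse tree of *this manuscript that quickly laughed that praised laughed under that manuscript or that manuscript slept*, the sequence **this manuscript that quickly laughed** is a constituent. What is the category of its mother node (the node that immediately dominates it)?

S
  S
    NP
      NP
        NP
          Det: this
          N: manuscript
        RelC
          Rel: that
          VP
            AdvP
              Adv: quickly
            VP
              V: laughed
      RelC
        Rel: that
        VP
          V: praised
    VP
      VP
        V: laughed
      PP
        P: under
        NP
          Det: that
          N: manuscript
  Conj: or
  S
    NP
      Det: that
      N: manuscript
    VP
      V: slept
The span 'this manuscript that quickly laughed' is the NP node built by NP → NP RelC.
Its mother is the NP built by NP → NP RelC.

NP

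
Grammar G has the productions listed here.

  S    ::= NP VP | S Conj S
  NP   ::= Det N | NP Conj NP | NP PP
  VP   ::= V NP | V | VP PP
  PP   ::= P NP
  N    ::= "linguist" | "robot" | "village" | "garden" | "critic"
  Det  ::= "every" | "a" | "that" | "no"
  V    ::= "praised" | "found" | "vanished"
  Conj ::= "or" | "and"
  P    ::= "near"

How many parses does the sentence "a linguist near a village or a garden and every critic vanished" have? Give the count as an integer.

Two of the 5 distinct bracketings:
[S [NP [NP [NP [Det a] [N linguist]] [PP [P near] [NP [Det a] [N village]]]] [Conj or] [NP [NP [Det a] [N garden]] [Conj and] [NP [Det every] [N critic]]]] [VP [V vanished]]]
[S [NP [NP [NP [NP [Det a] [N linguist]] [PP [P near] [NP [Det a] [N village]]]] [Conj or] [NP [Det a] [N garden]]] [Conj and] [NP [Det every] [N critic]]] [VP [V vanished]]]
The trees differ in how a recursive rule is bracketed over the same span.

5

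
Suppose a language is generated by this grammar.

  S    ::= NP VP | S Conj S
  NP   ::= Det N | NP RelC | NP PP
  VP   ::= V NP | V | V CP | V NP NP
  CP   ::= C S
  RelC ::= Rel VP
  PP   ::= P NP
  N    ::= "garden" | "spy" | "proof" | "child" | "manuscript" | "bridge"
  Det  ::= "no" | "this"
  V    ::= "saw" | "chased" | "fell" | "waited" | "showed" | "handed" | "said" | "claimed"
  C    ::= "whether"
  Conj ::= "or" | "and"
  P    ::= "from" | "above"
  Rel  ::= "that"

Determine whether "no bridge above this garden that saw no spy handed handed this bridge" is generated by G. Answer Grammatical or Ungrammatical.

Ungrammatical

For S → NP VP, every NP-prefix leaves a non-VP remainder: after 'no bridge' the remainder is not a VP; after 'no bridge above this garden' the remainder is not a VP; after 'no bridge above this garden that saw' the remainder is not a VP (and 1 more). The alternative S rule S → S Conj S likewise has no satisfying split.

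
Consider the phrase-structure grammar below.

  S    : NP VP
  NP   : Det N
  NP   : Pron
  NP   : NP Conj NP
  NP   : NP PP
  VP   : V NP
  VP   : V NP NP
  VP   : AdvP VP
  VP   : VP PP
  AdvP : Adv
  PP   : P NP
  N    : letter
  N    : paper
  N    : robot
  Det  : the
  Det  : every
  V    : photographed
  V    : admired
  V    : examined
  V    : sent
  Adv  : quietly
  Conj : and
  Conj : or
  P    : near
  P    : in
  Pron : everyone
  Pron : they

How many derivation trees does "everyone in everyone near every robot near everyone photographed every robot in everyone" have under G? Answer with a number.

10

Two of the 10 distinct bracketings:
[S [NP [NP [Pron everyone]] [PP [P in] [NP [NP [Pron everyone]] [PP [P near] [NP [NP [Det every] [N robot]] [PP [P near] [NP [Pron everyone]]]]]]]] [VP [V photographed] [NP [NP [Det every] [N robot]] [PP [P in] [NP [Pron everyone]]]]]]
[S [NP [NP [Pron everyone]] [PP [P in] [NP [NP [Pron everyone]] [PP [P near] [NP [NP [Det every] [N robot]] [PP [P near] [NP [Pron everyone]]]]]]]] [VP [VP [V photographed] [NP [Det every] [N robot]]] [PP [P in] [NP [Pron everyone]]]]]
The difference turns on whether VP → VP PP is used at the relevant span, versus an alternative expansion of VP.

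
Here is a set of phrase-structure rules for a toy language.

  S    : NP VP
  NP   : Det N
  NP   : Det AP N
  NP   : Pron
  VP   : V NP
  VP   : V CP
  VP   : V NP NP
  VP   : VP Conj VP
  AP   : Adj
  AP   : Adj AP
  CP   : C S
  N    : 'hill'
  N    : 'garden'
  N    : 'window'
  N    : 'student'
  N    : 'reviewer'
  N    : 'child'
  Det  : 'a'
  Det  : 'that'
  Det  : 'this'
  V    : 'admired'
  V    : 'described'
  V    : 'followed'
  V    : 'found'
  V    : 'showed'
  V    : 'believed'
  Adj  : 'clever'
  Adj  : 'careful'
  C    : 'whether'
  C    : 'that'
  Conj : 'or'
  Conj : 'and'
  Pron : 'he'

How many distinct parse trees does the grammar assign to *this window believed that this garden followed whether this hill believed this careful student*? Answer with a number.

1

[S [NP [Det this] [N window]] [VP [V believed] [CP [C that] [S [NP [Det this] [N garden]] [VP [V followed] [CP [C whether] [S [NP [Det this] [N hill]] [VP [V believed] [NP [Det this] [AP [Adj careful]] [N student]]]]]]]]]]
No rule offers an alternative attachment or grouping for any span, so this is the only derivation.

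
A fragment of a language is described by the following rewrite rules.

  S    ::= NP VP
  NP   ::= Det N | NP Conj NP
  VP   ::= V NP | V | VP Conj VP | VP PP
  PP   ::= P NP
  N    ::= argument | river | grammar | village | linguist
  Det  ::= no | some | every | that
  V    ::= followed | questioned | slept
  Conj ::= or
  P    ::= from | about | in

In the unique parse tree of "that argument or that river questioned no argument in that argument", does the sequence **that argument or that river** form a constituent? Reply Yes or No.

[S [NP [NP [Det that] [N argument]] [Conj or] [NP [Det that] [N river]]] [VP [VP [V questioned] [NP [Det no] [N argument]]] [PP [P in] [NP [Det that] [N argument]]]]]
The words 'that argument or that river' are exhaustively dominated by a single NP node (built by NP → NP Conj NP), so they form a constituent.

Yes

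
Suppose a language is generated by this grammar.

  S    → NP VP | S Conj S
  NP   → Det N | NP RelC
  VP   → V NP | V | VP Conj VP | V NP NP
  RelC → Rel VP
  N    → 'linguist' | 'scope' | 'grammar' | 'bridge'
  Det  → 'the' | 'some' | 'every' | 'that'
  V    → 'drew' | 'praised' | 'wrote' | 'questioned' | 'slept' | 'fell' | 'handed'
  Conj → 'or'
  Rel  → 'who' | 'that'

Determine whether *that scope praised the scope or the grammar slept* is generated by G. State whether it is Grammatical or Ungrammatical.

Grammatical

S
  S
    NP
      Det: that
      N: scope
    VP
      V: praised
      NP
        Det: the
        N: scope
  Conj: or
  S
    NP
      Det: the
      N: grammar
    VP
      V: slept
The bracketing above is licensed at every node by one of the given productions, with S at the root.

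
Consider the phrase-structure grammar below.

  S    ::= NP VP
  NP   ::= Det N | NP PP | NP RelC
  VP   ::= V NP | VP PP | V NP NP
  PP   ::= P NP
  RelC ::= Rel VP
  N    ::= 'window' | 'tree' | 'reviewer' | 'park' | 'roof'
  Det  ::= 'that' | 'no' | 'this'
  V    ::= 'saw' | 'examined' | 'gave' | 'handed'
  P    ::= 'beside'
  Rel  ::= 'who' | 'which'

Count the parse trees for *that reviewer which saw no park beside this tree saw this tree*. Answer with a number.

Two of the 3 distinct bracketings:
[S [NP [NP [NP [Det that] [N reviewer]] [RelC [Rel which] [VP [V saw] [NP [Det no] [N park]]]]] [PP [P beside] [NP [Det this] [N tree]]]] [VP [V saw] [NP [Det this] [N tree]]]]
[S [NP [NP [Det that] [N reviewer]] [RelC [Rel which] [VP [V saw] [NP [NP [Det no] [N park]] [PP [P beside] [NP [Det this] [N tree]]]]]]] [VP [V saw] [NP [Det this] [N tree]]]]
The trees differ in how a recursive rule is bracketed over the same span.

3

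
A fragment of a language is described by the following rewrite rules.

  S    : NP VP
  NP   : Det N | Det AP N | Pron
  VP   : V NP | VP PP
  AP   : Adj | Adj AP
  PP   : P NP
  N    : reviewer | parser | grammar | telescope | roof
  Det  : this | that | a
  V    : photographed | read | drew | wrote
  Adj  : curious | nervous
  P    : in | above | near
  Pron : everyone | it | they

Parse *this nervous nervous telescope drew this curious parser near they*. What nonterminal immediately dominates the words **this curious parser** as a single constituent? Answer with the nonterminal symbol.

NP

S
  NP
    Det: this
    AP
      Adj: nervous
      AP
        Adj: nervous
    N: telescope
  VP
    VP
      V: drew
      NP
        Det: this
        AP
          Adj: curious
        N: parser
    PP
      P: near
      NP
        Pron: they
The span 'this curious parser' is the NP node built by NP → Det AP N.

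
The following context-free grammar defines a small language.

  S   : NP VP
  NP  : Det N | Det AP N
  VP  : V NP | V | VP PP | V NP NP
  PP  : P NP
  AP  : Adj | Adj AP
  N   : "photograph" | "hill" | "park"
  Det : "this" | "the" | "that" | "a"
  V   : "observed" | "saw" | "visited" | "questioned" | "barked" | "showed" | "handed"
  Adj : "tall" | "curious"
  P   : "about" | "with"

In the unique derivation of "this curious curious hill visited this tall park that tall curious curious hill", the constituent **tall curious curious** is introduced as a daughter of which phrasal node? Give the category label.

NP

[S [NP [Det this] [AP [Adj curious] [AP [Adj curious]]] [N hill]] [VP [V visited] [NP [Det this] [AP [Adj tall]] [N park]] [NP [Det that] [AP [Adj tall] [AP [Adj curious] [AP [Adj curious]]]] [N hill]]]]
The span 'tall curious curious' is the AP node built by AP → Adj AP.
Its mother is the NP built by NP → Det AP N.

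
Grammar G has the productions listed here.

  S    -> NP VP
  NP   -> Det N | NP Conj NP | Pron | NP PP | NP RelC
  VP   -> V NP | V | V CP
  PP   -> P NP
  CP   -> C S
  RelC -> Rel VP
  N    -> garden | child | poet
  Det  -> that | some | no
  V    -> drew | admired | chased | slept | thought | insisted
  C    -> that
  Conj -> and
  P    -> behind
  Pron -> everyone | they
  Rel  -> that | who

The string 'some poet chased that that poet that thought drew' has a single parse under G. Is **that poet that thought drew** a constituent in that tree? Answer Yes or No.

Yes

[S [NP [Det some] [N poet]] [VP [V chased] [CP [C that] [S [NP [NP [Det that] [N poet]] [RelC [Rel that] [VP [V thought]]]] [VP [V drew]]]]]]
The words 'that poet that thought drew' are exhaustively dominated by a single S node (built by S → NP VP), so they form a constituent.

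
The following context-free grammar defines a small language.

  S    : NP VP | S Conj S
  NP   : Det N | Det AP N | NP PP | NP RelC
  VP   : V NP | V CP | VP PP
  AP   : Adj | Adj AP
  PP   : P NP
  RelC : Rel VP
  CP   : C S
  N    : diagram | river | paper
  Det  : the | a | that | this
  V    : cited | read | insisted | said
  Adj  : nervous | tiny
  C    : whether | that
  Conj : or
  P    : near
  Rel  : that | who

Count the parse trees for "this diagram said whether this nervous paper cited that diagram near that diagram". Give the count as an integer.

3

Two of the 3 distinct bracketings:
[S [NP [Det this] [N diagram]] [VP [V said] [CP [C whether] [S [NP [Det this] [AP [Adj nervous]] [N paper]] [VP [V cited] [NP [NP [Det that] [N diagram]] [PP [P near] [NP [Det that] [N diagram]]]]]]]]]
[S [NP [Det this] [N diagram]] [VP [V said] [CP [C whether] [S [NP [Det this] [AP [Adj nervous]] [N paper]] [VP [VP [V cited] [NP [Det that] [N diagram]]] [PP [P near] [NP [Det that] [N diagram]]]]]]]]
The difference turns on whether NP → NP PP is used at the relevant span, versus an alternative expansion of NP.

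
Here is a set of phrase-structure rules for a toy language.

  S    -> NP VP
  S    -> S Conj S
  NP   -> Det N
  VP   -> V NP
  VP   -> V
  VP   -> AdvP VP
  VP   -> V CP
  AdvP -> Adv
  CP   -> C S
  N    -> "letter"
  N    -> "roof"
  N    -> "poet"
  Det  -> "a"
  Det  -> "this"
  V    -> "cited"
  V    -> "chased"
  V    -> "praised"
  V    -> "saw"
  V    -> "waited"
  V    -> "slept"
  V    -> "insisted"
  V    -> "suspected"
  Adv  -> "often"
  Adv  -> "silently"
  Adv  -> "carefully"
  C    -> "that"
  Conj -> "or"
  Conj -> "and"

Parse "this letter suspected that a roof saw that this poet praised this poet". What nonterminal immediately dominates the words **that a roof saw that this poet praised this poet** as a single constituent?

CP

[S [NP [Det this] [N letter]] [VP [V suspected] [CP [C that] [S [NP [Det a] [N roof]] [VP [V saw] [CP [C that] [S [NP [Det this] [N poet]] [VP [V praised] [NP [Det this] [N poet]]]]]]]]]]
The span 'that a roof saw that this poet praised this poet' is the CP node built by CP → C S.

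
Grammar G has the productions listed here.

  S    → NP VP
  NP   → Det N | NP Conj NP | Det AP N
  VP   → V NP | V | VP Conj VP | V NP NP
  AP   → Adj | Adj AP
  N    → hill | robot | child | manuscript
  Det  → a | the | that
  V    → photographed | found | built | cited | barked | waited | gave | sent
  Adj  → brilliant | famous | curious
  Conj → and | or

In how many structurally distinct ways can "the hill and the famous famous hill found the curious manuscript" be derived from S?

[S [NP [NP [Det the] [N hill]] [Conj and] [NP [Det the] [AP [Adj famous] [AP [Adj famous]]] [N hill]]] [VP [V found] [NP [Det the] [AP [Adj curious]] [N manuscript]]]]
No rule offers an alternative attachment or grouping for any span, so this is the only derivation.

1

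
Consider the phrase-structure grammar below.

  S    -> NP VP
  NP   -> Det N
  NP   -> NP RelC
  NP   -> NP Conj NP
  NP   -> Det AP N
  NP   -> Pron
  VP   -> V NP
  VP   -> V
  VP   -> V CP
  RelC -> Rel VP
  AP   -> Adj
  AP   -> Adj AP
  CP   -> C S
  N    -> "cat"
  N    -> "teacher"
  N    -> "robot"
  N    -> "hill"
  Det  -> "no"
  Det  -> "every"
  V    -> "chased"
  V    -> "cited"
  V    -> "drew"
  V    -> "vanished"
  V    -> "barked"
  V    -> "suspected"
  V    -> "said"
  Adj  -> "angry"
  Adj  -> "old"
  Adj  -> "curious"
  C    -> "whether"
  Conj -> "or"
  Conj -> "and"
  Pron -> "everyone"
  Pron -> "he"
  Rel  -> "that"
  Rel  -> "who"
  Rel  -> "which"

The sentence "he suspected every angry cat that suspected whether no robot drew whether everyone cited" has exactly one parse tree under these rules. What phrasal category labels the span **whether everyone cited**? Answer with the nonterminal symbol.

S
  NP
    Pron: he
  VP
    V: suspected
    NP
      NP
        Det: every
        AP
          Adj: angry
        N: cat
      RelC
        Rel: that
        VP
          V: suspected
          CP
            C: whether
            S
              NP
                Det: no
                N: robot
              VP
                V: drew
                CP
                  C: whether
                  S
                    NP
                      Pron: everyone
                    VP
                      V: cited
The span 'whether everyone cited' is the CP node built by CP → C S.

CP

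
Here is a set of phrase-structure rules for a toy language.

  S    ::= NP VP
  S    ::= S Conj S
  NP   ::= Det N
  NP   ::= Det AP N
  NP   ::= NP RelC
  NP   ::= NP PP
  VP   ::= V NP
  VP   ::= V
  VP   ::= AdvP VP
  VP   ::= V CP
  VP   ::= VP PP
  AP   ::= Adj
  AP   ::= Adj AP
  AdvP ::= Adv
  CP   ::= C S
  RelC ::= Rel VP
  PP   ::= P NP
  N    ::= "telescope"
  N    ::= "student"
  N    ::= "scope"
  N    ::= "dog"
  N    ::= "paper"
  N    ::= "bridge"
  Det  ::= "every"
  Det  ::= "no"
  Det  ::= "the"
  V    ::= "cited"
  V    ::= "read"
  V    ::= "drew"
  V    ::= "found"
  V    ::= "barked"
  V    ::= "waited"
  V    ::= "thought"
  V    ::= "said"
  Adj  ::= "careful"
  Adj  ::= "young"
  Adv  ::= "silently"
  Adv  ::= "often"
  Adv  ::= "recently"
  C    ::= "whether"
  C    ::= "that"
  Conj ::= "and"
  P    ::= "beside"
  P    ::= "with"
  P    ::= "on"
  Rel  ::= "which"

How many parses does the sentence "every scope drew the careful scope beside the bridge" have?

2

The two bracketings:
[S [NP [Det every] [N scope]] [VP [V drew] [NP [NP [Det the] [AP [Adj careful]] [N scope]] [PP [P beside] [NP [Det the] [N bridge]]]]]]
[S [NP [Det every] [N scope]] [VP [VP [V drew] [NP [Det the] [AP [Adj careful]] [N scope]]] [PP [P beside] [NP [Det the] [N bridge]]]]]
The difference turns on whether NP → NP PP is used at the relevant span, versus an alternative expansion of NP.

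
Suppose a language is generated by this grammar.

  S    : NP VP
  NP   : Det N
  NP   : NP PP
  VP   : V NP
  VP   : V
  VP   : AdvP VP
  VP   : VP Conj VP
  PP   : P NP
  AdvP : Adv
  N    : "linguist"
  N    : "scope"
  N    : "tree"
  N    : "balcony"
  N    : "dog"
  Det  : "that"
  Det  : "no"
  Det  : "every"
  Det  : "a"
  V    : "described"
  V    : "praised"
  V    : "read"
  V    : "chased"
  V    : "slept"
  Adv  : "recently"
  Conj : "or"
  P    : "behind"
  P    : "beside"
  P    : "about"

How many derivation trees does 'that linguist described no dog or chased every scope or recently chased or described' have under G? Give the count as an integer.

7

Two of the 7 distinct bracketings:
[S [NP [Det that] [N linguist]] [VP [VP [V described] [NP [Det no] [N dog]]] [Conj or] [VP [VP [V chased] [NP [Det every] [N scope]]] [Conj or] [VP [AdvP [Adv recently]] [VP [VP [V chased]] [Conj or] [VP [V described]]]]]]]
[S [NP [Det that] [N linguist]] [VP [VP [V described] [NP [Det no] [N dog]]] [Conj or] [VP [VP [V chased] [NP [Det every] [N scope]]] [Conj or] [VP [VP [AdvP [Adv recently]] [VP [V chased]]] [Conj or] [VP [V described]]]]]]
The trees differ in how a recursive rule is bracketed over the same span.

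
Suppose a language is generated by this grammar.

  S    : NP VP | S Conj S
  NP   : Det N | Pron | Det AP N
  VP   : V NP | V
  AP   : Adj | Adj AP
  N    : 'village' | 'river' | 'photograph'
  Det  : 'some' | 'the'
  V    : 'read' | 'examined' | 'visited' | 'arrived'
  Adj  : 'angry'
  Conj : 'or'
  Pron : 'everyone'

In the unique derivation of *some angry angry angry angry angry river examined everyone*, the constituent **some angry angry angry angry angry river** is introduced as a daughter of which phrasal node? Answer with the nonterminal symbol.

S

S
  NP
    Det: some
    AP
      Adj: angry
      AP
        Adj: angry
        AP
          Adj: angry
          AP
            Adj: angry
            AP
              Adj: angry
    N: river
  VP
    V: examined
    NP
      Pron: everyone
The span 'some angry angry angry angry angry river' is the NP node built by NP → Det AP N.
Its mother is the S built by S → NP VP.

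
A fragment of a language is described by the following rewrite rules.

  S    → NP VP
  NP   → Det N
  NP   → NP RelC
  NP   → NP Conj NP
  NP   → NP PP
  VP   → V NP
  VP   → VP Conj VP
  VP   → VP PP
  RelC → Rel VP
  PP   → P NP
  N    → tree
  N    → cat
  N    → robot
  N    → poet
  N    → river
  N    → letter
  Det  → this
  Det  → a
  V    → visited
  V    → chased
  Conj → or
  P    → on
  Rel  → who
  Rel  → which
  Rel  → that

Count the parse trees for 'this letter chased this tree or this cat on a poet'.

3

Two of the 3 distinct bracketings:
[S [NP [Det this] [N letter]] [VP [V chased] [NP [NP [Det this] [N tree]] [Conj or] [NP [NP [Det this] [N cat]] [PP [P on] [NP [Det a] [N poet]]]]]]]
[S [NP [Det this] [N letter]] [VP [V chased] [NP [NP [NP [Det this] [N tree]] [Conj or] [NP [Det this] [N cat]]] [PP [P on] [NP [Det a] [N poet]]]]]]
The trees differ in how a recursive rule is bracketed over the same span.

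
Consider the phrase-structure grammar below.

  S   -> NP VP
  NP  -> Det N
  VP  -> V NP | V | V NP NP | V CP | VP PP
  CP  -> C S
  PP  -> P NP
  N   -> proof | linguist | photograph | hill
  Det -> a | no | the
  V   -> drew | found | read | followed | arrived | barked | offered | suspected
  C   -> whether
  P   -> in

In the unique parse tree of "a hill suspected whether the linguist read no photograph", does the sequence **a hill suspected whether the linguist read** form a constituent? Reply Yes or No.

No

[S [NP [Det a] [N hill]] [VP [V suspected] [CP [C whether] [S [NP [Det the] [N linguist]] [VP [V read] [NP [Det no] [N photograph]]]]]]]
The smallest constituent containing 'a hill suspected whether the linguist read' is the S spanning 'a hill suspected whether the linguist read no photograph'; no single node in the tree dominates exactly the given words.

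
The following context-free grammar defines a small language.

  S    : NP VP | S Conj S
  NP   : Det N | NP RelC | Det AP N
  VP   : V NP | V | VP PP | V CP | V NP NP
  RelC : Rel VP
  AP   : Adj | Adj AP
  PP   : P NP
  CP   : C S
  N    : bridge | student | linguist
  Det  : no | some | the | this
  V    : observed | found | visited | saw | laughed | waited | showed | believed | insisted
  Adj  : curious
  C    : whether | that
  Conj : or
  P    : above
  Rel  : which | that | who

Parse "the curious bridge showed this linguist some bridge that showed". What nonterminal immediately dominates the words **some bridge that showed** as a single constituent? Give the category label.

S
  NP
    Det: the
    AP
      Adj: curious
    N: bridge
  VP
    V: showed
    NP
      Det: this
      N: linguist
    NP
      NP
        Det: some
        N: bridge
      RelC
        Rel: that
        VP
          V: showed
The span 'some bridge that showed' is the NP node built by NP → NP RelC.

NP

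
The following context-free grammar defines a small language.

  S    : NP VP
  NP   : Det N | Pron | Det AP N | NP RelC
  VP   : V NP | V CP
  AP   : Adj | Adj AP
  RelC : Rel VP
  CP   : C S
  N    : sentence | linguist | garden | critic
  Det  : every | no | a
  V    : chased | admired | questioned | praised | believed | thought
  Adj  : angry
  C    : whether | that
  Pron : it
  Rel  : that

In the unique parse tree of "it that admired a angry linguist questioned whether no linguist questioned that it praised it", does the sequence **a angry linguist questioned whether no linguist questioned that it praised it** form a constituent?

[S [NP [NP [Pron it]] [RelC [Rel that] [VP [V admired] [NP [Det a] [AP [Adj angry]] [N linguist]]]]] [VP [V questioned] [CP [C whether] [S [NP [Det no] [N linguist]] [VP [V questioned] [CP [C that] [S [NP [Pron it]] [VP [V praised] [NP [Pron it]]]]]]]]]]
The smallest constituent containing 'a angry linguist questioned whether no linguist questioned that it praised it' is the S spanning 'it that admired a angry linguist questioned whether no linguist questioned that it praised it'; no single node in the tree dominates exactly the given words.

No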